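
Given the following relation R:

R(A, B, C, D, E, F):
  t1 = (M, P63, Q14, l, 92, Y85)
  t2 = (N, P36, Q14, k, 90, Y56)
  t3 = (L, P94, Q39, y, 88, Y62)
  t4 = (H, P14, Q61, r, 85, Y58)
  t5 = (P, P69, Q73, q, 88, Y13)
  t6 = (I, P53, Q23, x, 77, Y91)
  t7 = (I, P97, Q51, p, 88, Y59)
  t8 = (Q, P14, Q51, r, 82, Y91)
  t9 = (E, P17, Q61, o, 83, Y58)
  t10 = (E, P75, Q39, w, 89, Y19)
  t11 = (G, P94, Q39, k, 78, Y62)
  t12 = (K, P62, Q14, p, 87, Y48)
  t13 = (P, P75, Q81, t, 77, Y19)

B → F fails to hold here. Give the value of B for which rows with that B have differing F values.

B=P63: row 1 → F = Y85 ✓
B=P36: row 2 → F = Y56 ✓
B=P94: rows 3, 11 → F = Y62, Y62 ✓
B=P14: rows 4, 8 → F takes values {Y58, Y91} — violation
B=P69: row 5 → F = Y13 ✓
B=P53: row 6 → F = Y91 ✓
B=P97: row 7 → F = Y59 ✓
B=P17: row 9 → F = Y58 ✓
B=P75: rows 10, 13 → F = Y19, Y19 ✓
B=P62: row 12 → F = Y48 ✓
The only B value with inconsistent F is B=P14.

P14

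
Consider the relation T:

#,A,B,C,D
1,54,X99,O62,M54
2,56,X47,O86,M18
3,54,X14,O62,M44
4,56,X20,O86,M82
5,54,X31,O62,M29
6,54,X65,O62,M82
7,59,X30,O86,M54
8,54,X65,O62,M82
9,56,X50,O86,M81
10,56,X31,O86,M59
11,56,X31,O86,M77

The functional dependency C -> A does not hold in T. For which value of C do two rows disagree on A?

O86

C=O62: rows 1, 3, 5, 6, 8 → A = 54, 54, 54, 54, 54 ✓
C=O86: rows 2, 4, 7, 9, 10, 11 → A takes values {56, 59} — violation
The only C value with inconsistent A is C=O86.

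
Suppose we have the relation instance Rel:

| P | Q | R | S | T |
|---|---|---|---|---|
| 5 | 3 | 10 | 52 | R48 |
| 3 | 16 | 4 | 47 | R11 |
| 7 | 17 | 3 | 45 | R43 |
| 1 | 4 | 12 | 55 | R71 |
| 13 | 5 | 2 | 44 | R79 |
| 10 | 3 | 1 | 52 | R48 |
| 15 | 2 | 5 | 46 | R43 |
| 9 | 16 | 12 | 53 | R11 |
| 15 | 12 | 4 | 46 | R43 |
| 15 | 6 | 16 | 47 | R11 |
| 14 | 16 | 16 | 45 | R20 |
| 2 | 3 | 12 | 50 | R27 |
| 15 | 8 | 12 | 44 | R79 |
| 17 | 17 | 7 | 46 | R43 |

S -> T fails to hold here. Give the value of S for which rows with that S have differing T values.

S=52: 2 rows → T = R48, R48 ✓
S=47: 2 rows → T = R11, R11 ✓
S=45: 2 rows → T takes values {R43, R20} — violation
S=55: 1 row → T = R71 ✓
S=44: 2 rows → T = R79, R79 ✓
S=46: 3 rows → T = R43, R43, R43 ✓
S=53: 1 row → T = R11 ✓
S=50: 1 row → T = R27 ✓
The only S value with inconsistent T is S=45.

45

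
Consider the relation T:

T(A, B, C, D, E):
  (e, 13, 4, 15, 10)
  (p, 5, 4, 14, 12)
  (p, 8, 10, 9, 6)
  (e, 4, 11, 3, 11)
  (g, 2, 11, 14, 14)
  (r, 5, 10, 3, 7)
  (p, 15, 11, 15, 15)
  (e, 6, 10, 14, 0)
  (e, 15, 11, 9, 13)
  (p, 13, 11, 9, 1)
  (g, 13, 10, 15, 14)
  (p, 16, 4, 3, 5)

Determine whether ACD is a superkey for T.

All 12 rows have distinct ACD values, so ACD → (all attributes) holds and ACD is a superkey.

Yes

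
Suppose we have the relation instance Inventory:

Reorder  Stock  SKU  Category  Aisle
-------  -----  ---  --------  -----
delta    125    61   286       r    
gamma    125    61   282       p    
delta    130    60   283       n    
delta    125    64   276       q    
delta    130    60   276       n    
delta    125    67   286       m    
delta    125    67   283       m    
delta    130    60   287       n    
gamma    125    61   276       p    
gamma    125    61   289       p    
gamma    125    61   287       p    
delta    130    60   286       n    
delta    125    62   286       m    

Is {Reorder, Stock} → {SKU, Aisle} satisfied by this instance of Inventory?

(Reorder=delta, Stock=125): 5 rows → {SKU,Aisle} takes values {(61, r), (64, q), (67, m), (62, m)} — violation
(Reorder=gamma, Stock=125): 4 rows → {SKU,Aisle} = (61, p), (61, p), (61, p), (61, p) ✓
(Reorder=delta, Stock=130): 4 rows → {SKU,Aisle} = (60, n), (60, n), (60, n), (60, n) ✓
Two rows agree on {Reorder, Stock} but differ on {SKU, Aisle}, so {Reorder, Stock} → {SKU, Aisle} does not hold.

No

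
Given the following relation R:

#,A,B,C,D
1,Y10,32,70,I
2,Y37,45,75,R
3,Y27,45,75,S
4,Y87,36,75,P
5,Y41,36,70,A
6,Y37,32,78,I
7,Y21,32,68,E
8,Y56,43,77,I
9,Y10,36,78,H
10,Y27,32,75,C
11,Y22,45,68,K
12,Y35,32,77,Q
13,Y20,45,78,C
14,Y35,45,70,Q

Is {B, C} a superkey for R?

Rows 2 and 3 have the same {B, C} value (B=45, C=75) but are distinct tuples, so {B, C} does not determine every attribute — not a superkey.

No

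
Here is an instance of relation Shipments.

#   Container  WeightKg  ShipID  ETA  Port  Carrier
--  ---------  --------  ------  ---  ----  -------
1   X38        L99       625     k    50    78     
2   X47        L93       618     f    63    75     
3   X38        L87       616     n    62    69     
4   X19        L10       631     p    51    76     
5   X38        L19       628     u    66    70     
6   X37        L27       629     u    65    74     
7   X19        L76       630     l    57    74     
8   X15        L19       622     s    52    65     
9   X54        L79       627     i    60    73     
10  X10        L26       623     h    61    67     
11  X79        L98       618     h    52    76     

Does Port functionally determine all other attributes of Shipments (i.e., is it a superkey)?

Rows 8 and 11 have the same Port value Port=52 but are distinct tuples, so Port does not determine every attribute — not a superkey.

No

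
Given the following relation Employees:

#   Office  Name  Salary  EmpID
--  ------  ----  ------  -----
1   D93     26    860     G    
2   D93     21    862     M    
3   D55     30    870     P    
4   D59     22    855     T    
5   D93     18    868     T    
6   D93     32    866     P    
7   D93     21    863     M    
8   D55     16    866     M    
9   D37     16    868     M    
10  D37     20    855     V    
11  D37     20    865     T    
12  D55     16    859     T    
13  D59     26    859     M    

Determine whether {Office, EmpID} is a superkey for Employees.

No

Rows 2 and 7 have the same {Office, EmpID} value (Office=D93, EmpID=M) but are distinct tuples, so {Office, EmpID} does not determine every attribute — not a superkey.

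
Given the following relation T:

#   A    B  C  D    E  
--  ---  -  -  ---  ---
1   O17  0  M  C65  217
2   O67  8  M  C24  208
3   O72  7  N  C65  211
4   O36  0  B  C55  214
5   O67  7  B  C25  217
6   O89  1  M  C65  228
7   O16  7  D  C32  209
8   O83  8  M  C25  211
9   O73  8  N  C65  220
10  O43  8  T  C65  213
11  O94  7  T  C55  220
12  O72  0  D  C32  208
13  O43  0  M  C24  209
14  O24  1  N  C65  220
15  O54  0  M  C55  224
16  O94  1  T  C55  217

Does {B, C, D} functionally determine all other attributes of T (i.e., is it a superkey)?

Yes

All 16 rows have distinct {B, C, D} values, so {B, C, D} → (all attributes) holds and {B, C, D} is a superkey.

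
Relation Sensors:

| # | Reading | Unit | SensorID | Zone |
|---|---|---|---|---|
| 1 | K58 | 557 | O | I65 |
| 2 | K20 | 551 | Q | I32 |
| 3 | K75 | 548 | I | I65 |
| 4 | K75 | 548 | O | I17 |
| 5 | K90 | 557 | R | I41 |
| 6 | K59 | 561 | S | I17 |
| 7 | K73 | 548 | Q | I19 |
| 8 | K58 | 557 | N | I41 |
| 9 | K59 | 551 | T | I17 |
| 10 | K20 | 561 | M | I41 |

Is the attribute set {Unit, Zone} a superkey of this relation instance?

No

Rows 5 and 8 have the same {Unit, Zone} value (Unit=557, Zone=I41) but are distinct tuples, so {Unit, Zone} does not determine every attribute — not a superkey.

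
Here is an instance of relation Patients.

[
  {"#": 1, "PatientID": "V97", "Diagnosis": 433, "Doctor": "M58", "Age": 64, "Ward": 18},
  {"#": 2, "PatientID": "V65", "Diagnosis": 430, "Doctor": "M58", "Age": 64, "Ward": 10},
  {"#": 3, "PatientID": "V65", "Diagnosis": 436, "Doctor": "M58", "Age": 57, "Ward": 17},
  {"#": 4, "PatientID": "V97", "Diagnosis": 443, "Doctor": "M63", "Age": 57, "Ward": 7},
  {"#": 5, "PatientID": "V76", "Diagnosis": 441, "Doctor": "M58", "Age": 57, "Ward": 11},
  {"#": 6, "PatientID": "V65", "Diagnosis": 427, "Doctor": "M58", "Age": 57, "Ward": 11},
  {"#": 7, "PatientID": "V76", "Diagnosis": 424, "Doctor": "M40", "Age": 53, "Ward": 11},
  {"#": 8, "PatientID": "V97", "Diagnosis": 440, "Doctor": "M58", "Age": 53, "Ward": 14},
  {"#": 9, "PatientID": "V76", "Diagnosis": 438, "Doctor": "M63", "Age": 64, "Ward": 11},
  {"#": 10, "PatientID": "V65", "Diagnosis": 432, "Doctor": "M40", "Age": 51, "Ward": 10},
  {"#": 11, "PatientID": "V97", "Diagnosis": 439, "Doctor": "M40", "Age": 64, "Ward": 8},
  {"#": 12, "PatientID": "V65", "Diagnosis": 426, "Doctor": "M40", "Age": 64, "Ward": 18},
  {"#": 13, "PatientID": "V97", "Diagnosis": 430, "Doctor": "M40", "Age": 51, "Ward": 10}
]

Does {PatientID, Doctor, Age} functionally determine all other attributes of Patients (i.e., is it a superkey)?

Rows 3 and 6 have the same {PatientID, Doctor, Age} value (PatientID=V65, Doctor=M58, Age=57) but are distinct tuples, so {PatientID, Doctor, Age} does not determine every attribute — not a superkey.

No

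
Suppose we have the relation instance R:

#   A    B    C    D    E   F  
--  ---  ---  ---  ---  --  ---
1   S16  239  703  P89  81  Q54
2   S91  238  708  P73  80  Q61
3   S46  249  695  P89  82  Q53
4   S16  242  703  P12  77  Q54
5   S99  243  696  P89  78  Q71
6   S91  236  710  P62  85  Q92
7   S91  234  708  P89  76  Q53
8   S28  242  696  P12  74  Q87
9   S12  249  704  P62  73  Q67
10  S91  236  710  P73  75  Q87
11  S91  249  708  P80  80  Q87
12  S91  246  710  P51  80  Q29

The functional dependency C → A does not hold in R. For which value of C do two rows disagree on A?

C=703: rows 1, 4 → A = S16, S16 ✓
C=708: rows 2, 7, 11 → A = S91, S91, S91 ✓
C=695: row 3 → A = S46 ✓
C=696: rows 5, 8 → A takes values {S99, S28} — violation
C=710: rows 6, 10, 12 → A = S91, S91, S91 ✓
C=704: row 9 → A = S12 ✓
The only C value with inconsistent A is C=696.

696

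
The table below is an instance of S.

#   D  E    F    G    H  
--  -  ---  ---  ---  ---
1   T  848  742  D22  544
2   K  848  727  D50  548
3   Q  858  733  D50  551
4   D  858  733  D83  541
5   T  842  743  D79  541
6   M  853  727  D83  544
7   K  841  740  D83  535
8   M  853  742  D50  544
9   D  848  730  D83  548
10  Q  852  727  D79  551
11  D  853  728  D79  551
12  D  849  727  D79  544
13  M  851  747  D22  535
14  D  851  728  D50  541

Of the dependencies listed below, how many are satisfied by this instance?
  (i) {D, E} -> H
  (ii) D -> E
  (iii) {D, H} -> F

1

(i) {D, E} -> H: every LHS value maps to a single RHS value — holds.
(ii) D -> E: D=T: rows 1, 5 → E takes values {848, 842} — violation; D=K: rows 2, 7 → E takes values {848, 841} — violation; D=Q: rows 3, 10 → E takes values {858, 852} — violation; D=D: rows 4, 9, 11, 12, 14 → E takes values {858, 848, 853, 849, 851} — violation; D=M: rows 6, 8, 13 → E takes values {853, 851} — violation — fails.
(iii) {D, H} -> F: (D=Q, H=551): rows 3, 10 → F takes values {733, 727} — violation; (D=D, H=541): rows 4, 14 → F takes values {733, 728} — violation; (D=M, H=544): rows 6, 8 → F takes values {727, 742} — violation — fails.
1 of the 3 dependencies holds.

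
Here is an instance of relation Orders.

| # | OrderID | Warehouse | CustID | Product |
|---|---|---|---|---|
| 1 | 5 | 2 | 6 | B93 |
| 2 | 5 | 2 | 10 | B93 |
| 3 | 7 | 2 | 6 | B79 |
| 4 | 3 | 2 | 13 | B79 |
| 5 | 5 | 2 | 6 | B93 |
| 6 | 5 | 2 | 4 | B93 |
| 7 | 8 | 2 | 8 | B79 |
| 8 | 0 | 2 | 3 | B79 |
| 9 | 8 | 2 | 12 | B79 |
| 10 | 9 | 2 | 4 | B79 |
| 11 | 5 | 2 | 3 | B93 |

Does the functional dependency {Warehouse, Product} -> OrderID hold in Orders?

(Warehouse=2, Product=B93): rows 1, 2, 5, 6, 11 → OrderID = 5, 5, 5, 5, 5 ✓
(Warehouse=2, Product=B79): rows 3, 4, 7, 8, 9, 10 → OrderID takes values {7, 3, 8, 0, 9} — violation
Two rows agree on {Warehouse, Product} but differ on OrderID, so {Warehouse, Product} -> OrderID does not hold.

No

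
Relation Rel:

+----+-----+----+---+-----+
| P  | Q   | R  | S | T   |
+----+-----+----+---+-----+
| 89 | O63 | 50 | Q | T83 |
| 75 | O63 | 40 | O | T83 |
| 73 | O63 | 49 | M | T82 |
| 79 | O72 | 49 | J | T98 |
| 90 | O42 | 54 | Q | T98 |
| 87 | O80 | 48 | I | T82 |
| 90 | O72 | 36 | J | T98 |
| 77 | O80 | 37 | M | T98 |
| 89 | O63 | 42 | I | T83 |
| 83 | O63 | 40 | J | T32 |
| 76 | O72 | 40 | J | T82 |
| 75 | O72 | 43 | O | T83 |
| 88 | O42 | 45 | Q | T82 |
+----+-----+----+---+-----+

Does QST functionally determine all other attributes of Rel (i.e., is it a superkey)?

Two distinct rows share (Q=O72, S=J, T=T98), so QST does not determine every attribute — not a superkey.

No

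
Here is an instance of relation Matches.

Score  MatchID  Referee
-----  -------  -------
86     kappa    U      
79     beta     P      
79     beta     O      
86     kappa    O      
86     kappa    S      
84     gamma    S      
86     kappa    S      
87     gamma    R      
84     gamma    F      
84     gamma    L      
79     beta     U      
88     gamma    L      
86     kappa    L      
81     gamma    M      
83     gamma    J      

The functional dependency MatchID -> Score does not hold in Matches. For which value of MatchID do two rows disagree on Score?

MatchID=kappa: 5 rows → Score = 86, 86, 86, 86, 86 ✓
MatchID=beta: 3 rows → Score = 79, 79, 79 ✓
MatchID=gamma: 7 rows → Score takes values {84, 87, 88, 81, 83} — violation
The only MatchID value with inconsistent Score is MatchID=gamma.

gamma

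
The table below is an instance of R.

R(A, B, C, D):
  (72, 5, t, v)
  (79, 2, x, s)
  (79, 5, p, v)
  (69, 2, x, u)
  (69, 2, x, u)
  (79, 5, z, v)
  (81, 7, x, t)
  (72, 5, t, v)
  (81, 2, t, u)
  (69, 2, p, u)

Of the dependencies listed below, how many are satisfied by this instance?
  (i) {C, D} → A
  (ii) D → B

2

(i) {C, D} → A: every LHS value maps to a single RHS value — holds.
(ii) D → B: every LHS value maps to a single RHS value — holds.
2 of the 2 dependencies hold.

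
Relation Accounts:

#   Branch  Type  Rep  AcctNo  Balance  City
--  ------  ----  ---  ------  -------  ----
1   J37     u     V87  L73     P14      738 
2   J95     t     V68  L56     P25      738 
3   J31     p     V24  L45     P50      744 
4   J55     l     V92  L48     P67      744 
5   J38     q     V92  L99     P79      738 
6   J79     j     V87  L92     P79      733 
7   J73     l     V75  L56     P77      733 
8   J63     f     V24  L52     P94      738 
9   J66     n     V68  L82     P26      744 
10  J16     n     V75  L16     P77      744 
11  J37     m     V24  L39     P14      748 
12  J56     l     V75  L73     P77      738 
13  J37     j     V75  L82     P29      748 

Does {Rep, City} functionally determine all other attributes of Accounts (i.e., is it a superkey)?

Yes

All 13 rows have distinct {Rep, City} values, so {Rep, City} → (all attributes) holds and {Rep, City} is a superkey.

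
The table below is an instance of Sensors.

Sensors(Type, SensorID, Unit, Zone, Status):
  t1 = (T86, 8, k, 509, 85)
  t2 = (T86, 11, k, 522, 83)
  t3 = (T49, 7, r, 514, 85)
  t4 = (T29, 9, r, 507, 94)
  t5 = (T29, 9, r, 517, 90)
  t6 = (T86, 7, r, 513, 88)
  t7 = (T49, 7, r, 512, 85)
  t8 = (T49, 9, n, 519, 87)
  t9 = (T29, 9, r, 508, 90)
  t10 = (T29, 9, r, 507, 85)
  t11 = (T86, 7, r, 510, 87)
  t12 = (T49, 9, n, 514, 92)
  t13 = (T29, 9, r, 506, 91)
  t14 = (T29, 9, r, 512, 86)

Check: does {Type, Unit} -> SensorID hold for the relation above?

No

(Type=T86, Unit=k): rows 1, 2 → SensorID takes values {8, 11} — violation
(Type=T49, Unit=r): rows 3, 7 → SensorID = 7, 7 ✓
(Type=T29, Unit=r): rows 4, 5, 9, 10, 13, 14 → SensorID = 9, 9, 9, 9, 9, 9 ✓
(Type=T86, Unit=r): rows 6, 11 → SensorID = 7, 7 ✓
(Type=T49, Unit=n): rows 8, 12 → SensorID = 9, 9 ✓
Two rows agree on {Type, Unit} but differ on SensorID, so {Type, Unit} -> SensorID does not hold.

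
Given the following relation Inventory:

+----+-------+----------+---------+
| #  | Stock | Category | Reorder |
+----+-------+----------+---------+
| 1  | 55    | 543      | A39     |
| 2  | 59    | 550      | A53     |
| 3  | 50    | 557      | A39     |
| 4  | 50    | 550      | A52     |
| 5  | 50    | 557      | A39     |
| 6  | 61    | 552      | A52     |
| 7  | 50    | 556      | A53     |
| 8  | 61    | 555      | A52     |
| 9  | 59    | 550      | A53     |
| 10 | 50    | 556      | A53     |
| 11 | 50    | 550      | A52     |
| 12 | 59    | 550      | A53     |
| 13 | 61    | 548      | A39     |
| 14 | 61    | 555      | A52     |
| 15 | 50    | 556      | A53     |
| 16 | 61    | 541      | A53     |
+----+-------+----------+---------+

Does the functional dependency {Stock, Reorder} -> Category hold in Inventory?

(Stock=55, Reorder=A39): row 1 → Category = 543 ✓
(Stock=59, Reorder=A53): rows 2, 9, 12 → Category = 550, 550, 550 ✓
(Stock=50, Reorder=A39): rows 3, 5 → Category = 557, 557 ✓
(Stock=50, Reorder=A52): rows 4, 11 → Category = 550, 550 ✓
(Stock=61, Reorder=A52): rows 6, 8, 14 → Category takes values {552, 555} — violation
(Stock=50, Reorder=A53): rows 7, 10, 15 → Category = 556, 556, 556 ✓
(Stock=61, Reorder=A39): row 13 → Category = 548 ✓
(Stock=61, Reorder=A53): row 16 → Category = 541 ✓
Two rows agree on {Stock, Reorder} but differ on Category, so {Stock, Reorder} -> Category does not hold.

No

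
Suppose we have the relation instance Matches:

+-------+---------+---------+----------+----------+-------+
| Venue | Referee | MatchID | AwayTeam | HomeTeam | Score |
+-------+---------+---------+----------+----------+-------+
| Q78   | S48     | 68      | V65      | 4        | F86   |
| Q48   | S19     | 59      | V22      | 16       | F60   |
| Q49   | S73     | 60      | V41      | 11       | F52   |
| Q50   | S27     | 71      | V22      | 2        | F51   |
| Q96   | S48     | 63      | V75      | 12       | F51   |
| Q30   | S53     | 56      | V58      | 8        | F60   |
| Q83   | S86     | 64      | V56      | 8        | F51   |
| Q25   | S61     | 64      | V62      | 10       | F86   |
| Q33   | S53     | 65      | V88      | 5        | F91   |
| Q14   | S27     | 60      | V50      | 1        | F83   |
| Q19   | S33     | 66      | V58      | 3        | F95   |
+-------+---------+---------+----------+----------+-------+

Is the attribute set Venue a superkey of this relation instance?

Yes

All 11 rows have distinct Venue values, so Venue → (all attributes) holds and Venue is a superkey.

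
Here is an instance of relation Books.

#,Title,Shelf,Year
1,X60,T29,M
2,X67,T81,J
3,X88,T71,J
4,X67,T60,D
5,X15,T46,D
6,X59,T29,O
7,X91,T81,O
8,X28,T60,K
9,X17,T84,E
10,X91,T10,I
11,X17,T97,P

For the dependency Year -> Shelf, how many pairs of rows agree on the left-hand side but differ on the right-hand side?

3

Year=J: violating pairs (2,3) — 1 pair.
Year=D: violating pairs (4,5) — 1 pair.
Year=O: violating pairs (6,7) — 1 pair.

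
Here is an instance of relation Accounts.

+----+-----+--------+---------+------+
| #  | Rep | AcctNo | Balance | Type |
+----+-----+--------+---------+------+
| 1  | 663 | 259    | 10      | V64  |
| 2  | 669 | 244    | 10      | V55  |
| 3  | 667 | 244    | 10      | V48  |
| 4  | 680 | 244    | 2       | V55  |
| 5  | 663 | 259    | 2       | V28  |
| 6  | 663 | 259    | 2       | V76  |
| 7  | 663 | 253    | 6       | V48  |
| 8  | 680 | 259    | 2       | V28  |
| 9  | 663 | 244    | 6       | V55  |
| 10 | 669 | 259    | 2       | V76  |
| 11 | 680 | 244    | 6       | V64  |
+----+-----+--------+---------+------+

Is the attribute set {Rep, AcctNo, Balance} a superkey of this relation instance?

No

Rows 5 and 6 have the same {Rep, AcctNo, Balance} value (Rep=663, AcctNo=259, Balance=2) but are distinct tuples, so {Rep, AcctNo, Balance} does not determine every attribute — not a superkey.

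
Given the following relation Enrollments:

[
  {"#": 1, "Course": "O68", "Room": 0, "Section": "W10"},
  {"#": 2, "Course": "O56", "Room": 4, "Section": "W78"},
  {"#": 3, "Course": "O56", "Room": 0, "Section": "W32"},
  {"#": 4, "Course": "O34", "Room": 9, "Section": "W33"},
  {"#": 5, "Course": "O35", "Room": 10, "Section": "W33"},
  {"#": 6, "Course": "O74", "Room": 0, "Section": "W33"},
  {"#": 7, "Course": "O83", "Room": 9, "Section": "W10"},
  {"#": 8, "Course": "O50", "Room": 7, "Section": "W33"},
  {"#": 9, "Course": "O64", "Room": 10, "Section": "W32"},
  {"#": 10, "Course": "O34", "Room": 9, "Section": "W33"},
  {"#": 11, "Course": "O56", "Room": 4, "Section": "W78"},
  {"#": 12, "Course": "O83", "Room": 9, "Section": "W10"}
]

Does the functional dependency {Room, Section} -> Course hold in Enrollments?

(Room=0, Section=W10): row 1 → Course = O68 ✓
(Room=4, Section=W78): rows 2, 11 → Course = O56, O56 ✓
(Room=0, Section=W32): row 3 → Course = O56 ✓
(Room=9, Section=W33): rows 4, 10 → Course = O34, O34 ✓
(Room=10, Section=W33): row 5 → Course = O35 ✓
(Room=0, Section=W33): row 6 → Course = O74 ✓
(Room=9, Section=W10): rows 7, 12 → Course = O83, O83 ✓
(Room=7, Section=W33): row 8 → Course = O50 ✓
(Room=10, Section=W32): row 9 → Course = O64 ✓
Every {Room, Section} value is associated with a single Course value, so {Room, Section} -> Course holds.

Yes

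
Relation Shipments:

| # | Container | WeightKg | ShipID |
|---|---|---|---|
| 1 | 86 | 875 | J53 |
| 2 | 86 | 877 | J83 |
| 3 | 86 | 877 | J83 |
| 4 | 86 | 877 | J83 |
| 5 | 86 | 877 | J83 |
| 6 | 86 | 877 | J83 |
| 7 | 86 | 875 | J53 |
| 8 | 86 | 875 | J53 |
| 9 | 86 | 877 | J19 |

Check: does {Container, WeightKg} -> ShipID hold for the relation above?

(Container=86, WeightKg=875): rows 1, 7, 8 → ShipID = J53, J53, J53 ✓
(Container=86, WeightKg=877): rows 2, 3, 4, 5, 6, 9 → ShipID takes values {J83, J19} — violation
Two rows agree on {Container, WeightKg} but differ on ShipID, so {Container, WeightKg} -> ShipID does not hold.

No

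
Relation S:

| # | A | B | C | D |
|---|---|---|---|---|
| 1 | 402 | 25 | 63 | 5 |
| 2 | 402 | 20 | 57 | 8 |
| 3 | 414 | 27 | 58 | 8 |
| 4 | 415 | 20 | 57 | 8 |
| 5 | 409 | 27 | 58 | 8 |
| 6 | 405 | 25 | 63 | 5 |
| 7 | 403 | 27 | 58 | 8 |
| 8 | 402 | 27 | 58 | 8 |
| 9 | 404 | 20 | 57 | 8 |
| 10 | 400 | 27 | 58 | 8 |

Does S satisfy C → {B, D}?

C=63: rows 1, 6 → {B,D} = (25, 5), (25, 5) ✓
C=57: rows 2, 4, 9 → {B,D} = (20, 8), (20, 8), (20, 8) ✓
C=58: rows 3, 5, 7, 8, 10 → {B,D} = (27, 8), (27, 8), (27, 8), (27, 8), (27, 8) ✓
Every C value is associated with a single {B, D} value, so C → {B, D} holds.

Yes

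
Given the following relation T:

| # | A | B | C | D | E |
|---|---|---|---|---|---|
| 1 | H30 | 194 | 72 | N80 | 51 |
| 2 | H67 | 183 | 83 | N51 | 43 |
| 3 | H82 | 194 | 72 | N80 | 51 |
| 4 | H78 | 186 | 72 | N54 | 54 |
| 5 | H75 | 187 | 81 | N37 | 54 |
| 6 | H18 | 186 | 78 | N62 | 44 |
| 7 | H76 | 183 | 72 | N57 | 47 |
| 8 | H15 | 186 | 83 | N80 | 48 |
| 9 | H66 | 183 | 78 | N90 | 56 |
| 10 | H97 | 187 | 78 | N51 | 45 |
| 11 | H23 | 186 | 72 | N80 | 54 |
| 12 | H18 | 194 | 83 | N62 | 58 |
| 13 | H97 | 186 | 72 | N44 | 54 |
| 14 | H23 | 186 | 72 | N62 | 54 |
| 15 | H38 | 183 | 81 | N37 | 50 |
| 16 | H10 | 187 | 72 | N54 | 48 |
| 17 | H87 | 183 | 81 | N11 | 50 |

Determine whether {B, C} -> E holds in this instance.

Yes

(B=194, C=72): rows 1, 3 → E = 51, 51 ✓
(B=183, C=83): row 2 → E = 43 ✓
(B=186, C=72): rows 4, 11, 13, 14 → E = 54, 54, 54, 54 ✓
(B=187, C=81): row 5 → E = 54 ✓
(B=186, C=78): row 6 → E = 44 ✓
(B=183, C=72): row 7 → E = 47 ✓
(B=186, C=83): row 8 → E = 48 ✓
(B=183, C=78): row 9 → E = 56 ✓
(B=187, C=78): row 10 → E = 45 ✓
(B=194, C=83): row 12 → E = 58 ✓
(B=183, C=81): rows 15, 17 → E = 50, 50 ✓
(B=187, C=72): row 16 → E = 48 ✓
Every {B, C} value is associated with a single E value, so {B, C} -> E holds.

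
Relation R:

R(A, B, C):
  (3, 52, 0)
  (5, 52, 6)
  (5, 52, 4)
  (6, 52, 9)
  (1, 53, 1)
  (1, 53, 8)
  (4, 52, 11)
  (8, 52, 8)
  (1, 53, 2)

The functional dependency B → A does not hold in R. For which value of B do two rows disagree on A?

B=52: 6 rows → A takes values {3, 5, 6, 4, 8} — violation
B=53: 3 rows → A = 1, 1, 1 ✓
The only B value with inconsistent A is B=52.

52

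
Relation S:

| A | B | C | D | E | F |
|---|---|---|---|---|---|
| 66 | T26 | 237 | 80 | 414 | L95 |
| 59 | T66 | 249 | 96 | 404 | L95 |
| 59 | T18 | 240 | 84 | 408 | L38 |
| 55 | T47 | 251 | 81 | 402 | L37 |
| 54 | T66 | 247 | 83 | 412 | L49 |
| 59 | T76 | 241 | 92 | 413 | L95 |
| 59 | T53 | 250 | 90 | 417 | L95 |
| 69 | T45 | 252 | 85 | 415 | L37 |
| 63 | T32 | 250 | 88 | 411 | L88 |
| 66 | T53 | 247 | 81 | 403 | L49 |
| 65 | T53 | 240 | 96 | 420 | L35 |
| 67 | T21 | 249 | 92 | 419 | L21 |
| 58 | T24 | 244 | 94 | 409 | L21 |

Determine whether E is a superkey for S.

All 13 rows have distinct E values, so E → (all attributes) holds and E is a superkey.

Yes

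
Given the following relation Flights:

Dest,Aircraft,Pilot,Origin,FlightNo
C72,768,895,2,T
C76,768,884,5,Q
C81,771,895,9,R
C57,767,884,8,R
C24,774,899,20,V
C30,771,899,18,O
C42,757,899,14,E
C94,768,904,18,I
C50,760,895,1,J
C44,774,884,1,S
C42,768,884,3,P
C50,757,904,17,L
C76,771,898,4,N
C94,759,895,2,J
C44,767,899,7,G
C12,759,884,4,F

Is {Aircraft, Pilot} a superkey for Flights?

Two distinct rows share (Aircraft=768, Pilot=884), so {Aircraft, Pilot} does not determine every attribute — not a superkey.

No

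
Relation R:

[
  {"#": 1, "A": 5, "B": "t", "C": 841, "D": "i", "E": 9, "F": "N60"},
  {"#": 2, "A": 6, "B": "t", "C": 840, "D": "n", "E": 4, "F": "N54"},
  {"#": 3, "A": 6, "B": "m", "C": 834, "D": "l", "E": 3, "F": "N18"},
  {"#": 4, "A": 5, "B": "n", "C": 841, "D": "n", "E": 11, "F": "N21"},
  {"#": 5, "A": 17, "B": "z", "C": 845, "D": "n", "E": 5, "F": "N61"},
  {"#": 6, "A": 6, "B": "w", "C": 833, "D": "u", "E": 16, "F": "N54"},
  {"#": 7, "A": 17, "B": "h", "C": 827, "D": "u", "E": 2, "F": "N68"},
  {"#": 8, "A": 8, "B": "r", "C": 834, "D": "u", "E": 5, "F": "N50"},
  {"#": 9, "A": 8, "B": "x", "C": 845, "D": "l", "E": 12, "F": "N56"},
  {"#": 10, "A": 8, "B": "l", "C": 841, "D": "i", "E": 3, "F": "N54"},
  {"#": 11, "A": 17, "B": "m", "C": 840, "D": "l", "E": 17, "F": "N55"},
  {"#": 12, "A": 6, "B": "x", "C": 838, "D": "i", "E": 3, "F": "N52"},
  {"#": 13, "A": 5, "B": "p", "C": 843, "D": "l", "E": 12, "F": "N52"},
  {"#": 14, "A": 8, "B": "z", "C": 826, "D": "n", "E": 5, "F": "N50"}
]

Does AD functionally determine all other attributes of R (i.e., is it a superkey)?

All 14 rows have distinct AD values, so AD → (all attributes) holds and AD is a superkey.

Yes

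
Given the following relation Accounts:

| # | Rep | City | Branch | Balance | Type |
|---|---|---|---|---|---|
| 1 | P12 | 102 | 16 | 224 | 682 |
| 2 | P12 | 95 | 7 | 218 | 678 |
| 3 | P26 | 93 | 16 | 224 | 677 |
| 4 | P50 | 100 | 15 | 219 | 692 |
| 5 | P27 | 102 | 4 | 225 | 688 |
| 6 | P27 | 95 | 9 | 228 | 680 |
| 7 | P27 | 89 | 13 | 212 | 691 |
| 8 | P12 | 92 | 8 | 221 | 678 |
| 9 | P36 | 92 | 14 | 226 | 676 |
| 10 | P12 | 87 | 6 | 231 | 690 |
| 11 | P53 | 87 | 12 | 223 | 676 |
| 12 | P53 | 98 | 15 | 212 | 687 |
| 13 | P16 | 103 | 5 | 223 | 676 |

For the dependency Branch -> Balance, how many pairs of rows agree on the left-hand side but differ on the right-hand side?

Branch=16: all 2 rows agree on Balance — 0 pairs.
Branch=15: violating pairs (4,12) — 1 pair.

1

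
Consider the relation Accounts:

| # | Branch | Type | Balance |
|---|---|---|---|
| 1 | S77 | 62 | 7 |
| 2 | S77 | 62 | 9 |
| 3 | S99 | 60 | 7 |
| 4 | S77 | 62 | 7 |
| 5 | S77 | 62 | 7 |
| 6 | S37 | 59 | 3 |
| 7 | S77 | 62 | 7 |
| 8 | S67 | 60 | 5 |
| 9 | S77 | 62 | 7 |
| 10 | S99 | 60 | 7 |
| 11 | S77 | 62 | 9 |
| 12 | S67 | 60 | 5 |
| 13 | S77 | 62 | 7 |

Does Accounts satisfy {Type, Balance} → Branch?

(Type=62, Balance=7): rows 1, 4, 5, 7, 9, 13 → Branch = S77, S77, S77, S77, S77, S77 ✓
(Type=62, Balance=9): rows 2, 11 → Branch = S77, S77 ✓
(Type=60, Balance=7): rows 3, 10 → Branch = S99, S99 ✓
(Type=59, Balance=3): row 6 → Branch = S37 ✓
(Type=60, Balance=5): rows 8, 12 → Branch = S67, S67 ✓
Every {Type, Balance} value is associated with a single Branch value, so {Type, Balance} → Branch holds.

Yes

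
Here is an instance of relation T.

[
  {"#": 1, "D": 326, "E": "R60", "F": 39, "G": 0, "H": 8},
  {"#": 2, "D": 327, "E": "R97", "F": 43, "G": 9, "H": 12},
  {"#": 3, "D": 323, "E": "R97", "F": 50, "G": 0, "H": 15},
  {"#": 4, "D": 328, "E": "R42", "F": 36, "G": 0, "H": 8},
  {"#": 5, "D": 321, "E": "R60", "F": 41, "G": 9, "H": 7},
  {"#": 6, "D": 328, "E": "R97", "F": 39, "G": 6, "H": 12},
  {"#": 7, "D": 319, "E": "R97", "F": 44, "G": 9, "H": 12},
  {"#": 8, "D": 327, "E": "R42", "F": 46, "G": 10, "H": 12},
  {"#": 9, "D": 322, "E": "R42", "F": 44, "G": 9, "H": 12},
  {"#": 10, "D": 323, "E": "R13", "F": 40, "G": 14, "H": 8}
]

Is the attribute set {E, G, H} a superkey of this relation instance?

Rows 2 and 7 have the same {E, G, H} value (E=R97, G=9, H=12) but are distinct tuples, so {E, G, H} does not determine every attribute — not a superkey.

No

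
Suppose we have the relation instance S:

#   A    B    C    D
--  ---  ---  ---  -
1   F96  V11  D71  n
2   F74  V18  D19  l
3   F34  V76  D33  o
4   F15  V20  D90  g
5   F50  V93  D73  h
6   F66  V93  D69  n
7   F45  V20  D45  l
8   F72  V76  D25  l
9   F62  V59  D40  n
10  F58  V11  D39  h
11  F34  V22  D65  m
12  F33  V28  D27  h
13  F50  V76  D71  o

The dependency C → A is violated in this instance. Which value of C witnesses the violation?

C=D71: rows 1, 13 → A takes values {F96, F50} — violation
C=D19: row 2 → A = F74 ✓
C=D33: row 3 → A = F34 ✓
C=D90: row 4 → A = F15 ✓
C=D73: row 5 → A = F50 ✓
C=D69: row 6 → A = F66 ✓
C=D45: row 7 → A = F45 ✓
C=D25: row 8 → A = F72 ✓
C=D40: row 9 → A = F62 ✓
C=D39: row 10 → A = F58 ✓
C=D65: row 11 → A = F34 ✓
C=D27: row 12 → A = F33 ✓
The only C value with inconsistent A is C=D71.

D71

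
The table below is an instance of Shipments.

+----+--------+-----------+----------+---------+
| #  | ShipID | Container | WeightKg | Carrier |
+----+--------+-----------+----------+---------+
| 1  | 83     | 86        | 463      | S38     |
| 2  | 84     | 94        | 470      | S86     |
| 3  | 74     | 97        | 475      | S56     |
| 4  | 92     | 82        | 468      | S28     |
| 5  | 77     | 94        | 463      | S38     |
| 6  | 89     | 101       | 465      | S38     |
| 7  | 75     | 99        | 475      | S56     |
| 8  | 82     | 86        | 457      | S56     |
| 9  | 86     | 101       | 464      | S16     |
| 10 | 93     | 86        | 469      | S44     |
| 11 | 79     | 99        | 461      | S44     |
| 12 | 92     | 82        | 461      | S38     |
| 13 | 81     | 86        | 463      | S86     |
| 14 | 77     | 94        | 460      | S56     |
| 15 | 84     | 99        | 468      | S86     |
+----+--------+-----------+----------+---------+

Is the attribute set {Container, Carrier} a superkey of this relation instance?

Yes

All 15 rows have distinct {Container, Carrier} values, so {Container, Carrier} → (all attributes) holds and {Container, Carrier} is a superkey.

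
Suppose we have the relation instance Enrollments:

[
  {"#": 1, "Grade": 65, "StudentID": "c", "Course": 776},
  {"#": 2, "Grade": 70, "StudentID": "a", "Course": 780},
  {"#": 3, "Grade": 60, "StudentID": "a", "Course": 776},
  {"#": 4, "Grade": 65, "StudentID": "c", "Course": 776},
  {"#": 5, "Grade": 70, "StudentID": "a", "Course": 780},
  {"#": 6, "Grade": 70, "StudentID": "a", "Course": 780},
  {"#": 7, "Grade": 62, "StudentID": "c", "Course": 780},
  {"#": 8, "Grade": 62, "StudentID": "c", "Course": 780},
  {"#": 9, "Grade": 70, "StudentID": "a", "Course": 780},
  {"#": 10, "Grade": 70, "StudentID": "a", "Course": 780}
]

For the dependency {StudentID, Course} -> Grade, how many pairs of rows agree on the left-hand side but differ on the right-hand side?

(StudentID=c, Course=776): all 2 rows agree on Grade — 0 pairs.
(StudentID=a, Course=780): all 5 rows agree on Grade — 0 pairs.
(StudentID=c, Course=780): all 2 rows agree on Grade — 0 pairs.

0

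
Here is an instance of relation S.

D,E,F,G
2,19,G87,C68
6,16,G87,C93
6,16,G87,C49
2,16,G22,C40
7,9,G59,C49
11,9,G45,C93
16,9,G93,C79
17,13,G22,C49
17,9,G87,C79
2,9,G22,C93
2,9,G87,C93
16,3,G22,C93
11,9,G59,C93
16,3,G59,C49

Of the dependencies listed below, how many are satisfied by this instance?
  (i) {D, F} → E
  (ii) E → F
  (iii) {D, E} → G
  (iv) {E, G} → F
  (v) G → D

(i) {D, F} → E: (D=2, F=G87): 2 rows → E takes values {19, 9} — violation; (D=2, F=G22): 2 rows → E takes values {16, 9} — violation — fails.
(ii) E → F: E=16: 3 rows → F takes values {G87, G22} — violation; E=9: 7 rows → F takes values {G59, G45, G93, G87, G22} — violation; E=3: 2 rows → F takes values {G22, G59} — violation — fails.
(iii) {D, E} → G: (D=6, E=16): 2 rows → G takes values {C93, C49} — violation; (D=16, E=3): 2 rows → G takes values {C93, C49} — violation — fails.
(iv) {E, G} → F: (E=9, G=C93): 4 rows → F takes values {G45, G22, G87, G59} — violation; (E=9, G=C79): 2 rows → F takes values {G93, G87} — violation — fails.
(v) G → D: G=C93: 6 rows → D takes values {6, 11, 2, 16} — violation; G=C49: 4 rows → D takes values {6, 7, 17, 16} — violation; G=C79: 2 rows → D takes values {16, 17} — violation — fails.
None of the 5 dependencies hold.

0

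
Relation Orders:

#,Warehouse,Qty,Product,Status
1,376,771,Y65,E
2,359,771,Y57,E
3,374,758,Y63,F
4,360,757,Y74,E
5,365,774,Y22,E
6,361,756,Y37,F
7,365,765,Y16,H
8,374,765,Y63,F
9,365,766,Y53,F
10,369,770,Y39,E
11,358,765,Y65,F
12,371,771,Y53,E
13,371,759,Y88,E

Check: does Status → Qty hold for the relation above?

Status=E: rows 1, 2, 4, 5, 10, 12, 13 → Qty takes values {771, 757, 774, 770, 759} — violation
Status=F: rows 3, 6, 8, 9, 11 → Qty takes values {758, 756, 765, 766} — violation
Status=H: row 7 → Qty = 765 ✓
Two rows agree on Status but differ on Qty, so Status → Qty does not hold.

No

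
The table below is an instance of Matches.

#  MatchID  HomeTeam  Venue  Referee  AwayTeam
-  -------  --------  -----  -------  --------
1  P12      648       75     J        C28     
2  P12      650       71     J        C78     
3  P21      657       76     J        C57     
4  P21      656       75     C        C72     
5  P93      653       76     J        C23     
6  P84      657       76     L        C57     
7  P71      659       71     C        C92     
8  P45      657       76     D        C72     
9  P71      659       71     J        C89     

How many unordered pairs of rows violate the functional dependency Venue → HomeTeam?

6

Venue=75: violating pairs (1,4) — 1 pair.
Venue=71: violating pairs (2,7), (2,9) — 2 pairs.
Venue=76: violating pairs (3,5), (5,6), (5,8) — 3 pairs.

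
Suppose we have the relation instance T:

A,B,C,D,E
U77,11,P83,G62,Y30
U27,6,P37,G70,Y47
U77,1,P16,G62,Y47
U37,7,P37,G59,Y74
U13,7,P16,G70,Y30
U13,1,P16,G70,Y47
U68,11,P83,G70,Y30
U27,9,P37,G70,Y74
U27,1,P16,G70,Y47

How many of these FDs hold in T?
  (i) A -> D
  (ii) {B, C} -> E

(i) A -> D: every LHS value maps to a single RHS value — holds.
(ii) {B, C} -> E: every LHS value maps to a single RHS value — holds.
2 of the 2 dependencies hold.

2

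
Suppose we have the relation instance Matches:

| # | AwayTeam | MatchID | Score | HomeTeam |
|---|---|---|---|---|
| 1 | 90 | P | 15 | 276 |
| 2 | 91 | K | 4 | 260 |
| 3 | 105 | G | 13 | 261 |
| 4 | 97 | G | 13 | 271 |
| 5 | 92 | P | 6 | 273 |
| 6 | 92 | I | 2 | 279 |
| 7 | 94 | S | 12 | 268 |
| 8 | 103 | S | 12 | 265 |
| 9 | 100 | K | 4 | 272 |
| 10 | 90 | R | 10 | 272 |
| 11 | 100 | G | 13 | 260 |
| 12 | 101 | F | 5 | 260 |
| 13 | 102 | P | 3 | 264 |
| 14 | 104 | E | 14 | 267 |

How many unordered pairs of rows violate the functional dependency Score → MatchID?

Score=4: all 2 rows agree on MatchID — 0 pairs.
Score=13: all 3 rows agree on MatchID — 0 pairs.
Score=12: all 2 rows agree on MatchID — 0 pairs.

0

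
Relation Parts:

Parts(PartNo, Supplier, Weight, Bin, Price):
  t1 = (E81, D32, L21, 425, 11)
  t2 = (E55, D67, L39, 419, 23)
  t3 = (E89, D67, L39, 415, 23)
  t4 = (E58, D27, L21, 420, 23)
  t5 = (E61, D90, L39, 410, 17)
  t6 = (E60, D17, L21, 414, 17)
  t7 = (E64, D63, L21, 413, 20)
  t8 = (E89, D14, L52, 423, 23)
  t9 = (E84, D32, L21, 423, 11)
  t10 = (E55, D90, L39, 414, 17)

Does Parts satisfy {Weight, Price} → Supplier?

Yes

(Weight=L21, Price=11): rows 1, 9 → Supplier = D32, D32 ✓
(Weight=L39, Price=23): rows 2, 3 → Supplier = D67, D67 ✓
(Weight=L21, Price=23): row 4 → Supplier = D27 ✓
(Weight=L39, Price=17): rows 5, 10 → Supplier = D90, D90 ✓
(Weight=L21, Price=17): row 6 → Supplier = D17 ✓
(Weight=L21, Price=20): row 7 → Supplier = D63 ✓
(Weight=L52, Price=23): row 8 → Supplier = D14 ✓
Every {Weight, Price} value is associated with a single Supplier value, so {Weight, Price} → Supplier holds.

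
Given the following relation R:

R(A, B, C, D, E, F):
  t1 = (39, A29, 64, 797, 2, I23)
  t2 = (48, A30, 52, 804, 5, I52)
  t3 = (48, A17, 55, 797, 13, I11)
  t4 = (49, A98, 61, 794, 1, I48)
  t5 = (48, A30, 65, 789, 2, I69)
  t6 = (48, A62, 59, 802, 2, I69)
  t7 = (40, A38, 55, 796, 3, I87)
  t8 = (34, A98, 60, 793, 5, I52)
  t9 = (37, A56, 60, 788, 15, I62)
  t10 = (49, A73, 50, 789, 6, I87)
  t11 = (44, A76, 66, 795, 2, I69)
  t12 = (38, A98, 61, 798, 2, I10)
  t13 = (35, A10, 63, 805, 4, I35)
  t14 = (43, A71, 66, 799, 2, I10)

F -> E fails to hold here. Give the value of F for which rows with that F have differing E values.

F=I23: row 1 → E = 2 ✓
F=I52: rows 2, 8 → E = 5, 5 ✓
F=I11: row 3 → E = 13 ✓
F=I48: row 4 → E = 1 ✓
F=I69: rows 5, 6, 11 → E = 2, 2, 2 ✓
F=I87: rows 7, 10 → E takes values {3, 6} — violation
F=I62: row 9 → E = 15 ✓
F=I10: rows 12, 14 → E = 2, 2 ✓
F=I35: row 13 → E = 4 ✓
The only F value with inconsistent E is F=I87.

I87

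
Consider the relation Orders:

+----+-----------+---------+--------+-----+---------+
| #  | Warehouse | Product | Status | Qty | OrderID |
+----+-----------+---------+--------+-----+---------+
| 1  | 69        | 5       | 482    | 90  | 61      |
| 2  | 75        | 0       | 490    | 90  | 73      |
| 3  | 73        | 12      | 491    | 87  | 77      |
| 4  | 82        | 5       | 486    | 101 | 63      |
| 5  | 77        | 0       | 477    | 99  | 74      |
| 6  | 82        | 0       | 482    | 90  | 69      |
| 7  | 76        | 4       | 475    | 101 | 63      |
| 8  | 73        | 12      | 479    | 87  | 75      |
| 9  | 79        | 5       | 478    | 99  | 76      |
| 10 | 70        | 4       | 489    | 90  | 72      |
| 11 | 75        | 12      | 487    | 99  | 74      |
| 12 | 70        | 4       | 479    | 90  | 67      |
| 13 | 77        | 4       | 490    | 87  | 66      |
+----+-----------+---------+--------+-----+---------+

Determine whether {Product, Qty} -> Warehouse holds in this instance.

No

(Product=5, Qty=90): row 1 → Warehouse = 69 ✓
(Product=0, Qty=90): rows 2, 6 → Warehouse takes values {75, 82} — violation
(Product=12, Qty=87): rows 3, 8 → Warehouse = 73, 73 ✓
(Product=5, Qty=101): row 4 → Warehouse = 82 ✓
(Product=0, Qty=99): row 5 → Warehouse = 77 ✓
(Product=4, Qty=101): row 7 → Warehouse = 76 ✓
(Product=5, Qty=99): row 9 → Warehouse = 79 ✓
(Product=4, Qty=90): rows 10, 12 → Warehouse = 70, 70 ✓
(Product=12, Qty=99): row 11 → Warehouse = 75 ✓
(Product=4, Qty=87): row 13 → Warehouse = 77 ✓
Two rows agree on {Product, Qty} but differ on Warehouse, so {Product, Qty} -> Warehouse does not hold.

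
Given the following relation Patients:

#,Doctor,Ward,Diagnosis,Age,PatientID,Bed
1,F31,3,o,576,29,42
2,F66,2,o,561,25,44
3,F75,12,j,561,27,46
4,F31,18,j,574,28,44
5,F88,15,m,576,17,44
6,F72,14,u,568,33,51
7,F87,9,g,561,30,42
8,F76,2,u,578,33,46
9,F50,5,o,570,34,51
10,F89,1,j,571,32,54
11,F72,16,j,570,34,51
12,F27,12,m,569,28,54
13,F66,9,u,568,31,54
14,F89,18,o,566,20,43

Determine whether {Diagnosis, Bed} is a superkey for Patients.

All 14 rows have distinct {Diagnosis, Bed} values, so {Diagnosis, Bed} → (all attributes) holds and {Diagnosis, Bed} is a superkey.

Yes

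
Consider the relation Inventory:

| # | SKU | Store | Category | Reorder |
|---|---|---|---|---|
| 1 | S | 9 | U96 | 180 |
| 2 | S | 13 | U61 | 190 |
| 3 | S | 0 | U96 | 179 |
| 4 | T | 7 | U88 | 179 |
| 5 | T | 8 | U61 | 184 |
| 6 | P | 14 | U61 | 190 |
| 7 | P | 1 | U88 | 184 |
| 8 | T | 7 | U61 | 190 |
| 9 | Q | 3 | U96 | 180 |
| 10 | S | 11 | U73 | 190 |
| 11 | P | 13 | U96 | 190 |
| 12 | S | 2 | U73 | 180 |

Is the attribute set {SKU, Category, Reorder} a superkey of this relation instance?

Yes

All 12 rows have distinct {SKU, Category, Reorder} values, so {SKU, Category, Reorder} → (all attributes) holds and {SKU, Category, Reorder} is a superkey.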